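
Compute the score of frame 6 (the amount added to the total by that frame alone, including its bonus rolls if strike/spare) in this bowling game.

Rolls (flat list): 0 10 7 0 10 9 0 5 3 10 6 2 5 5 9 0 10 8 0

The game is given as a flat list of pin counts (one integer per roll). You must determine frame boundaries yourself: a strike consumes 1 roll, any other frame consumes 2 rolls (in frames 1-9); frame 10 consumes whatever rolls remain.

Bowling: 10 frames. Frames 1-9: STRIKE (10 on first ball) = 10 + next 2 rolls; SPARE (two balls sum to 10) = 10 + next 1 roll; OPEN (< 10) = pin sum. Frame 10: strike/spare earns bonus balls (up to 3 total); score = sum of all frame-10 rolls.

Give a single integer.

Answer: 18

Derivation:
Frame 1: SPARE (0+10=10). 10 + next roll (7) = 17. Cumulative: 17
Frame 2: OPEN (7+0=7). Cumulative: 24
Frame 3: STRIKE. 10 + next two rolls (9+0) = 19. Cumulative: 43
Frame 4: OPEN (9+0=9). Cumulative: 52
Frame 5: OPEN (5+3=8). Cumulative: 60
Frame 6: STRIKE. 10 + next two rolls (6+2) = 18. Cumulative: 78
Frame 7: OPEN (6+2=8). Cumulative: 86
Frame 8: SPARE (5+5=10). 10 + next roll (9) = 19. Cumulative: 105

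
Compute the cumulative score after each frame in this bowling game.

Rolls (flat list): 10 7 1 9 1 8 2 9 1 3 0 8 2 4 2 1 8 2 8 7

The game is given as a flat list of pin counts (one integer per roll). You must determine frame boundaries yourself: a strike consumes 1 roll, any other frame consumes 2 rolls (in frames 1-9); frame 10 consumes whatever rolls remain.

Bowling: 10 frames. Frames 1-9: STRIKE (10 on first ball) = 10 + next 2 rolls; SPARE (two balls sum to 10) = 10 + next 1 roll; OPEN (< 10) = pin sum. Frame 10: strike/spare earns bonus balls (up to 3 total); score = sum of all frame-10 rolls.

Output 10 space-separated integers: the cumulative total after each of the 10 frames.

Answer: 18 26 44 63 76 79 93 99 108 125

Derivation:
Frame 1: STRIKE. 10 + next two rolls (7+1) = 18. Cumulative: 18
Frame 2: OPEN (7+1=8). Cumulative: 26
Frame 3: SPARE (9+1=10). 10 + next roll (8) = 18. Cumulative: 44
Frame 4: SPARE (8+2=10). 10 + next roll (9) = 19. Cumulative: 63
Frame 5: SPARE (9+1=10). 10 + next roll (3) = 13. Cumulative: 76
Frame 6: OPEN (3+0=3). Cumulative: 79
Frame 7: SPARE (8+2=10). 10 + next roll (4) = 14. Cumulative: 93
Frame 8: OPEN (4+2=6). Cumulative: 99
Frame 9: OPEN (1+8=9). Cumulative: 108
Frame 10: SPARE. Sum of all frame-10 rolls (2+8+7) = 17. Cumulative: 125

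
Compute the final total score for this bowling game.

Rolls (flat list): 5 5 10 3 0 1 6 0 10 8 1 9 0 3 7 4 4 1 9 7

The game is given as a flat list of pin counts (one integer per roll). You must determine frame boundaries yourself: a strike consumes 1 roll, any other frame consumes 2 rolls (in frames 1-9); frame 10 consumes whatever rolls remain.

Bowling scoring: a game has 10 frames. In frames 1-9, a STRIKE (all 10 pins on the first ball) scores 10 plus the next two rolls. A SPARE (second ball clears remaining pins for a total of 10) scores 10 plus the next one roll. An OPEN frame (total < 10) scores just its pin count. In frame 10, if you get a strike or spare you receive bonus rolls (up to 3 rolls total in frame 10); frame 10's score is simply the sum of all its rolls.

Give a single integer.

Answer: 118

Derivation:
Frame 1: SPARE (5+5=10). 10 + next roll (10) = 20. Cumulative: 20
Frame 2: STRIKE. 10 + next two rolls (3+0) = 13. Cumulative: 33
Frame 3: OPEN (3+0=3). Cumulative: 36
Frame 4: OPEN (1+6=7). Cumulative: 43
Frame 5: SPARE (0+10=10). 10 + next roll (8) = 18. Cumulative: 61
Frame 6: OPEN (8+1=9). Cumulative: 70
Frame 7: OPEN (9+0=9). Cumulative: 79
Frame 8: SPARE (3+7=10). 10 + next roll (4) = 14. Cumulative: 93
Frame 9: OPEN (4+4=8). Cumulative: 101
Frame 10: SPARE. Sum of all frame-10 rolls (1+9+7) = 17. Cumulative: 118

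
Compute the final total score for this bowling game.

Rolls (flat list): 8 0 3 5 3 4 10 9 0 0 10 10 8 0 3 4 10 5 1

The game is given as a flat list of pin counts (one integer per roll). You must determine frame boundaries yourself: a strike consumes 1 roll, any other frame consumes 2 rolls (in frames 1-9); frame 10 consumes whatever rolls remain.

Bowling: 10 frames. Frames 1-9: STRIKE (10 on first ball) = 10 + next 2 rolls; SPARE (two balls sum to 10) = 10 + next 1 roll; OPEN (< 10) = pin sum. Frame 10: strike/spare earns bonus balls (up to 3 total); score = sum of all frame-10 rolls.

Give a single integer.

Frame 1: OPEN (8+0=8). Cumulative: 8
Frame 2: OPEN (3+5=8). Cumulative: 16
Frame 3: OPEN (3+4=7). Cumulative: 23
Frame 4: STRIKE. 10 + next two rolls (9+0) = 19. Cumulative: 42
Frame 5: OPEN (9+0=9). Cumulative: 51
Frame 6: SPARE (0+10=10). 10 + next roll (10) = 20. Cumulative: 71
Frame 7: STRIKE. 10 + next two rolls (8+0) = 18. Cumulative: 89
Frame 8: OPEN (8+0=8). Cumulative: 97
Frame 9: OPEN (3+4=7). Cumulative: 104
Frame 10: STRIKE. Sum of all frame-10 rolls (10+5+1) = 16. Cumulative: 120

Answer: 120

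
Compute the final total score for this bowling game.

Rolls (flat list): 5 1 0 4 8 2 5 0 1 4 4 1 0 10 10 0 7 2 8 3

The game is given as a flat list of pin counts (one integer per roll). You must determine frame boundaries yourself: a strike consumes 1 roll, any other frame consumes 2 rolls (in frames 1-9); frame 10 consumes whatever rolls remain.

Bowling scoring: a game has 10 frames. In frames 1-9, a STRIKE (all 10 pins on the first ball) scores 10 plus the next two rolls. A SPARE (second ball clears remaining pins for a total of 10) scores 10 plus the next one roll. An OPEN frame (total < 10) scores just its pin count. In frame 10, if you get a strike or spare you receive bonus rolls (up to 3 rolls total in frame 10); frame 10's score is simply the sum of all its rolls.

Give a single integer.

Answer: 97

Derivation:
Frame 1: OPEN (5+1=6). Cumulative: 6
Frame 2: OPEN (0+4=4). Cumulative: 10
Frame 3: SPARE (8+2=10). 10 + next roll (5) = 15. Cumulative: 25
Frame 4: OPEN (5+0=5). Cumulative: 30
Frame 5: OPEN (1+4=5). Cumulative: 35
Frame 6: OPEN (4+1=5). Cumulative: 40
Frame 7: SPARE (0+10=10). 10 + next roll (10) = 20. Cumulative: 60
Frame 8: STRIKE. 10 + next two rolls (0+7) = 17. Cumulative: 77
Frame 9: OPEN (0+7=7). Cumulative: 84
Frame 10: SPARE. Sum of all frame-10 rolls (2+8+3) = 13. Cumulative: 97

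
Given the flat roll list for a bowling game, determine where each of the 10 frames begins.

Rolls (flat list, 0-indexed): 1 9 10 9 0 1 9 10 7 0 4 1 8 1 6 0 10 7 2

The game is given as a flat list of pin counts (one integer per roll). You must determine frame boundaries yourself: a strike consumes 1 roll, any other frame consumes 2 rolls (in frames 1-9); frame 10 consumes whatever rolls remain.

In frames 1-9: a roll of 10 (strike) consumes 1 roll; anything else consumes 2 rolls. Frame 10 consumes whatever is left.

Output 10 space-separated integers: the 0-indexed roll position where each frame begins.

Answer: 0 2 3 5 7 8 10 12 14 16

Derivation:
Frame 1 starts at roll index 0: rolls=1,9 (sum=10), consumes 2 rolls
Frame 2 starts at roll index 2: roll=10 (strike), consumes 1 roll
Frame 3 starts at roll index 3: rolls=9,0 (sum=9), consumes 2 rolls
Frame 4 starts at roll index 5: rolls=1,9 (sum=10), consumes 2 rolls
Frame 5 starts at roll index 7: roll=10 (strike), consumes 1 roll
Frame 6 starts at roll index 8: rolls=7,0 (sum=7), consumes 2 rolls
Frame 7 starts at roll index 10: rolls=4,1 (sum=5), consumes 2 rolls
Frame 8 starts at roll index 12: rolls=8,1 (sum=9), consumes 2 rolls
Frame 9 starts at roll index 14: rolls=6,0 (sum=6), consumes 2 rolls
Frame 10 starts at roll index 16: 3 remaining rolls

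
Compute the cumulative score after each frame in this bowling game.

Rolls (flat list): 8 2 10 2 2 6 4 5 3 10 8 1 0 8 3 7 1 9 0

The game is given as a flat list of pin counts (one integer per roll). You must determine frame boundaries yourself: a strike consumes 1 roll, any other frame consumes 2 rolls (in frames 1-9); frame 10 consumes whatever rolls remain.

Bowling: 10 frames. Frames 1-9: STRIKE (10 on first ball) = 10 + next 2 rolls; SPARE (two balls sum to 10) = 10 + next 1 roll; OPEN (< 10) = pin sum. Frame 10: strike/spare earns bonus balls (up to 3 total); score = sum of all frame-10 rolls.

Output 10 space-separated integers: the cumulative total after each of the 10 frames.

Answer: 20 34 38 53 61 80 89 97 108 118

Derivation:
Frame 1: SPARE (8+2=10). 10 + next roll (10) = 20. Cumulative: 20
Frame 2: STRIKE. 10 + next two rolls (2+2) = 14. Cumulative: 34
Frame 3: OPEN (2+2=4). Cumulative: 38
Frame 4: SPARE (6+4=10). 10 + next roll (5) = 15. Cumulative: 53
Frame 5: OPEN (5+3=8). Cumulative: 61
Frame 6: STRIKE. 10 + next two rolls (8+1) = 19. Cumulative: 80
Frame 7: OPEN (8+1=9). Cumulative: 89
Frame 8: OPEN (0+8=8). Cumulative: 97
Frame 9: SPARE (3+7=10). 10 + next roll (1) = 11. Cumulative: 108
Frame 10: SPARE. Sum of all frame-10 rolls (1+9+0) = 10. Cumulative: 118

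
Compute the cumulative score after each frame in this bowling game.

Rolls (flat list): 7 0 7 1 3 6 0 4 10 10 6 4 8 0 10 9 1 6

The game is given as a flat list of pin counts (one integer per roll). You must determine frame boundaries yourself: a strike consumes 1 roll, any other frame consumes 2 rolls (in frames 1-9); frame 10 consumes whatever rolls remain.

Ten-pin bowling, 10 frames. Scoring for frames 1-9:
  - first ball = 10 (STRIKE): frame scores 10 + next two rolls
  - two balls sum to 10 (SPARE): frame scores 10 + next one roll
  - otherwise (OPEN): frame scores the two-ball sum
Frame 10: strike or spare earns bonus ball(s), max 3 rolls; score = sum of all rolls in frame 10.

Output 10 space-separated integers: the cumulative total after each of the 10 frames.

Answer: 7 15 24 28 54 74 92 100 120 136

Derivation:
Frame 1: OPEN (7+0=7). Cumulative: 7
Frame 2: OPEN (7+1=8). Cumulative: 15
Frame 3: OPEN (3+6=9). Cumulative: 24
Frame 4: OPEN (0+4=4). Cumulative: 28
Frame 5: STRIKE. 10 + next two rolls (10+6) = 26. Cumulative: 54
Frame 6: STRIKE. 10 + next two rolls (6+4) = 20. Cumulative: 74
Frame 7: SPARE (6+4=10). 10 + next roll (8) = 18. Cumulative: 92
Frame 8: OPEN (8+0=8). Cumulative: 100
Frame 9: STRIKE. 10 + next two rolls (9+1) = 20. Cumulative: 120
Frame 10: SPARE. Sum of all frame-10 rolls (9+1+6) = 16. Cumulative: 136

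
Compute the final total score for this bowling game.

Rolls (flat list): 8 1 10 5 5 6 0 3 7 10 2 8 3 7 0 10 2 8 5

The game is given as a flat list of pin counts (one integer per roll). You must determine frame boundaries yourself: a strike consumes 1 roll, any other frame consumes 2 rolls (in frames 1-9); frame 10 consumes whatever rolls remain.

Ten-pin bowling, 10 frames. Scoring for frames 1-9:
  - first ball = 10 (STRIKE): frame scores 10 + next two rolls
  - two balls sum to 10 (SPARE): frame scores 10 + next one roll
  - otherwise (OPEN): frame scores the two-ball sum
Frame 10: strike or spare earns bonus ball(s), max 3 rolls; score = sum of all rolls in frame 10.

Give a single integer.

Answer: 141

Derivation:
Frame 1: OPEN (8+1=9). Cumulative: 9
Frame 2: STRIKE. 10 + next two rolls (5+5) = 20. Cumulative: 29
Frame 3: SPARE (5+5=10). 10 + next roll (6) = 16. Cumulative: 45
Frame 4: OPEN (6+0=6). Cumulative: 51
Frame 5: SPARE (3+7=10). 10 + next roll (10) = 20. Cumulative: 71
Frame 6: STRIKE. 10 + next two rolls (2+8) = 20. Cumulative: 91
Frame 7: SPARE (2+8=10). 10 + next roll (3) = 13. Cumulative: 104
Frame 8: SPARE (3+7=10). 10 + next roll (0) = 10. Cumulative: 114
Frame 9: SPARE (0+10=10). 10 + next roll (2) = 12. Cumulative: 126
Frame 10: SPARE. Sum of all frame-10 rolls (2+8+5) = 15. Cumulative: 141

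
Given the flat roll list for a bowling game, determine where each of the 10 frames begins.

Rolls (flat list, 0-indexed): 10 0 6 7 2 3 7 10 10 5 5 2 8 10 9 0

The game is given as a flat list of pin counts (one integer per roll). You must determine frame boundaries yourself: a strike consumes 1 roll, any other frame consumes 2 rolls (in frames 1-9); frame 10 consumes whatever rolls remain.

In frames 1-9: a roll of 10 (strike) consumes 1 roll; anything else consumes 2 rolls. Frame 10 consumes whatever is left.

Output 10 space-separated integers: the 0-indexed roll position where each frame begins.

Answer: 0 1 3 5 7 8 9 11 13 14

Derivation:
Frame 1 starts at roll index 0: roll=10 (strike), consumes 1 roll
Frame 2 starts at roll index 1: rolls=0,6 (sum=6), consumes 2 rolls
Frame 3 starts at roll index 3: rolls=7,2 (sum=9), consumes 2 rolls
Frame 4 starts at roll index 5: rolls=3,7 (sum=10), consumes 2 rolls
Frame 5 starts at roll index 7: roll=10 (strike), consumes 1 roll
Frame 6 starts at roll index 8: roll=10 (strike), consumes 1 roll
Frame 7 starts at roll index 9: rolls=5,5 (sum=10), consumes 2 rolls
Frame 8 starts at roll index 11: rolls=2,8 (sum=10), consumes 2 rolls
Frame 9 starts at roll index 13: roll=10 (strike), consumes 1 roll
Frame 10 starts at roll index 14: 2 remaining rolls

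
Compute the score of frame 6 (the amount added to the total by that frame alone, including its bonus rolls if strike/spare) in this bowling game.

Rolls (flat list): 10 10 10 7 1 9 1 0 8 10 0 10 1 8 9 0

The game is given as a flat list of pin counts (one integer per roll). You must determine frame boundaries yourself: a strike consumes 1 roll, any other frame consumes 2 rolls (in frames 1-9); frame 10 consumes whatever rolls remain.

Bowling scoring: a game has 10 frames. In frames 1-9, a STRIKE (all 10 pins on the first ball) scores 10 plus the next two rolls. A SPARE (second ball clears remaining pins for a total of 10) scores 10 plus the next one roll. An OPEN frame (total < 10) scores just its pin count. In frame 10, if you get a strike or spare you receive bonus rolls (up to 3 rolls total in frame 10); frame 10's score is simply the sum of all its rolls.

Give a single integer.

Frame 1: STRIKE. 10 + next two rolls (10+10) = 30. Cumulative: 30
Frame 2: STRIKE. 10 + next two rolls (10+7) = 27. Cumulative: 57
Frame 3: STRIKE. 10 + next two rolls (7+1) = 18. Cumulative: 75
Frame 4: OPEN (7+1=8). Cumulative: 83
Frame 5: SPARE (9+1=10). 10 + next roll (0) = 10. Cumulative: 93
Frame 6: OPEN (0+8=8). Cumulative: 101
Frame 7: STRIKE. 10 + next two rolls (0+10) = 20. Cumulative: 121
Frame 8: SPARE (0+10=10). 10 + next roll (1) = 11. Cumulative: 132

Answer: 8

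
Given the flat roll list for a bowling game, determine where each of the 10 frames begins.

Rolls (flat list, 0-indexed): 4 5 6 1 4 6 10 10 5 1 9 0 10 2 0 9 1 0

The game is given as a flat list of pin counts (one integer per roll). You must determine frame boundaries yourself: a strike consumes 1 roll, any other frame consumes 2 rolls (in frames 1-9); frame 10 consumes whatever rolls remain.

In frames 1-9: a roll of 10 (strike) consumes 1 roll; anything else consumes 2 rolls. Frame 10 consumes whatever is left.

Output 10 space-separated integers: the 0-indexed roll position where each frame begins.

Answer: 0 2 4 6 7 8 10 12 13 15

Derivation:
Frame 1 starts at roll index 0: rolls=4,5 (sum=9), consumes 2 rolls
Frame 2 starts at roll index 2: rolls=6,1 (sum=7), consumes 2 rolls
Frame 3 starts at roll index 4: rolls=4,6 (sum=10), consumes 2 rolls
Frame 4 starts at roll index 6: roll=10 (strike), consumes 1 roll
Frame 5 starts at roll index 7: roll=10 (strike), consumes 1 roll
Frame 6 starts at roll index 8: rolls=5,1 (sum=6), consumes 2 rolls
Frame 7 starts at roll index 10: rolls=9,0 (sum=9), consumes 2 rolls
Frame 8 starts at roll index 12: roll=10 (strike), consumes 1 roll
Frame 9 starts at roll index 13: rolls=2,0 (sum=2), consumes 2 rolls
Frame 10 starts at roll index 15: 3 remaining rolls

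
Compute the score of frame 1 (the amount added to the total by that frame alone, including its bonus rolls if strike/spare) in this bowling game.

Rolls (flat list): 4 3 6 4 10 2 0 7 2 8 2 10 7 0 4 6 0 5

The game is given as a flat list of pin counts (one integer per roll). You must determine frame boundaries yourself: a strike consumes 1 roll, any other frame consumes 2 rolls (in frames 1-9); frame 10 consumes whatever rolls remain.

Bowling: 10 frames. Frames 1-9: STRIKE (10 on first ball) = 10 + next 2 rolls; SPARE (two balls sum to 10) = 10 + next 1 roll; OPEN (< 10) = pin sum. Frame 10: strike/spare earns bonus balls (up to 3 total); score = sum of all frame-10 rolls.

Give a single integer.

Frame 1: OPEN (4+3=7). Cumulative: 7
Frame 2: SPARE (6+4=10). 10 + next roll (10) = 20. Cumulative: 27
Frame 3: STRIKE. 10 + next two rolls (2+0) = 12. Cumulative: 39

Answer: 7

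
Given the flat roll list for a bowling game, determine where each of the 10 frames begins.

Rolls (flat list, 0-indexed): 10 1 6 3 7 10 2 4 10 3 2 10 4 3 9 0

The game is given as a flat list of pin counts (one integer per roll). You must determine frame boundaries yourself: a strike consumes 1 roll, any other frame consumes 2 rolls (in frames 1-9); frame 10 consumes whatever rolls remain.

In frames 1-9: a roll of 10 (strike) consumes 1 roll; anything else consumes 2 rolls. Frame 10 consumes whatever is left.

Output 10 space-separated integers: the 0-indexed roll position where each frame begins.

Frame 1 starts at roll index 0: roll=10 (strike), consumes 1 roll
Frame 2 starts at roll index 1: rolls=1,6 (sum=7), consumes 2 rolls
Frame 3 starts at roll index 3: rolls=3,7 (sum=10), consumes 2 rolls
Frame 4 starts at roll index 5: roll=10 (strike), consumes 1 roll
Frame 5 starts at roll index 6: rolls=2,4 (sum=6), consumes 2 rolls
Frame 6 starts at roll index 8: roll=10 (strike), consumes 1 roll
Frame 7 starts at roll index 9: rolls=3,2 (sum=5), consumes 2 rolls
Frame 8 starts at roll index 11: roll=10 (strike), consumes 1 roll
Frame 9 starts at roll index 12: rolls=4,3 (sum=7), consumes 2 rolls
Frame 10 starts at roll index 14: 2 remaining rolls

Answer: 0 1 3 5 6 8 9 11 12 14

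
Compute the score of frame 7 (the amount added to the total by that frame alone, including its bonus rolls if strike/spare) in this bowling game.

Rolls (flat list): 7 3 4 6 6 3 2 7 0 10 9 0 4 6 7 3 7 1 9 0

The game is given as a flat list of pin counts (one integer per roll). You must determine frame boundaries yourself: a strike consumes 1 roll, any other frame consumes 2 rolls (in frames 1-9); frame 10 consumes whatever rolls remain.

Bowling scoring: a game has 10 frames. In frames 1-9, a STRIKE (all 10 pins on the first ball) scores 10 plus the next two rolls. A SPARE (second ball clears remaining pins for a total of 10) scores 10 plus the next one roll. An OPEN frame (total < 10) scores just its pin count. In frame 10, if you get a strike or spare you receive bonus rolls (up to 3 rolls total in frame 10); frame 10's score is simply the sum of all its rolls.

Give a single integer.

Answer: 17

Derivation:
Frame 1: SPARE (7+3=10). 10 + next roll (4) = 14. Cumulative: 14
Frame 2: SPARE (4+6=10). 10 + next roll (6) = 16. Cumulative: 30
Frame 3: OPEN (6+3=9). Cumulative: 39
Frame 4: OPEN (2+7=9). Cumulative: 48
Frame 5: SPARE (0+10=10). 10 + next roll (9) = 19. Cumulative: 67
Frame 6: OPEN (9+0=9). Cumulative: 76
Frame 7: SPARE (4+6=10). 10 + next roll (7) = 17. Cumulative: 93
Frame 8: SPARE (7+3=10). 10 + next roll (7) = 17. Cumulative: 110
Frame 9: OPEN (7+1=8). Cumulative: 118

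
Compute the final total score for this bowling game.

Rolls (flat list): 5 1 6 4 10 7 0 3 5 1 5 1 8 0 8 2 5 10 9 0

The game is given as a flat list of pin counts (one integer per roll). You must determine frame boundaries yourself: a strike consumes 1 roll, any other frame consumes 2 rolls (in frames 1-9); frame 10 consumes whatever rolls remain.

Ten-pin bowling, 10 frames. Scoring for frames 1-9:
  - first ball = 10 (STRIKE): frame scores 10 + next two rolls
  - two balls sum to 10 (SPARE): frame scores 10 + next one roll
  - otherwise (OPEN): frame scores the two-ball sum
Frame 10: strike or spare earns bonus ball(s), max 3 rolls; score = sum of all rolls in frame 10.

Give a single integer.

Frame 1: OPEN (5+1=6). Cumulative: 6
Frame 2: SPARE (6+4=10). 10 + next roll (10) = 20. Cumulative: 26
Frame 3: STRIKE. 10 + next two rolls (7+0) = 17. Cumulative: 43
Frame 4: OPEN (7+0=7). Cumulative: 50
Frame 5: OPEN (3+5=8). Cumulative: 58
Frame 6: OPEN (1+5=6). Cumulative: 64
Frame 7: OPEN (1+8=9). Cumulative: 73
Frame 8: OPEN (0+8=8). Cumulative: 81
Frame 9: OPEN (2+5=7). Cumulative: 88
Frame 10: STRIKE. Sum of all frame-10 rolls (10+9+0) = 19. Cumulative: 107

Answer: 107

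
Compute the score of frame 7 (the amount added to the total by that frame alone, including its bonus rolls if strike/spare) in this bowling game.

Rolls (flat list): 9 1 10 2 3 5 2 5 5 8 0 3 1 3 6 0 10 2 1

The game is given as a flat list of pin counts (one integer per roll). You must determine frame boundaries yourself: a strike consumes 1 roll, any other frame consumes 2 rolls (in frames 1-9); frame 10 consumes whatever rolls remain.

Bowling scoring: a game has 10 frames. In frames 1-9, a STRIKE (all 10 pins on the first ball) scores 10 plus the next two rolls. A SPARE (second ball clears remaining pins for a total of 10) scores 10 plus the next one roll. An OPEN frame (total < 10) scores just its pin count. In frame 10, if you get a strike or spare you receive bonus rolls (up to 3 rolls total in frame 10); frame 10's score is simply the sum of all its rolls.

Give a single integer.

Frame 1: SPARE (9+1=10). 10 + next roll (10) = 20. Cumulative: 20
Frame 2: STRIKE. 10 + next two rolls (2+3) = 15. Cumulative: 35
Frame 3: OPEN (2+3=5). Cumulative: 40
Frame 4: OPEN (5+2=7). Cumulative: 47
Frame 5: SPARE (5+5=10). 10 + next roll (8) = 18. Cumulative: 65
Frame 6: OPEN (8+0=8). Cumulative: 73
Frame 7: OPEN (3+1=4). Cumulative: 77
Frame 8: OPEN (3+6=9). Cumulative: 86
Frame 9: SPARE (0+10=10). 10 + next roll (2) = 12. Cumulative: 98

Answer: 4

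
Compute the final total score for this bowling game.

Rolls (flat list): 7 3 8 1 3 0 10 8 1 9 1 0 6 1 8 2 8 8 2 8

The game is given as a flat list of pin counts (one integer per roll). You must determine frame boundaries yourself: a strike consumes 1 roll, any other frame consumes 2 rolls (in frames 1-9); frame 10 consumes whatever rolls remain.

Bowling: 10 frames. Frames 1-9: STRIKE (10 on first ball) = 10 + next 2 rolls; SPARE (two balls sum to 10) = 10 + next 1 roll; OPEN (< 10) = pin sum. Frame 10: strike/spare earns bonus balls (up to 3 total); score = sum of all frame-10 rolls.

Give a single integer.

Answer: 119

Derivation:
Frame 1: SPARE (7+3=10). 10 + next roll (8) = 18. Cumulative: 18
Frame 2: OPEN (8+1=9). Cumulative: 27
Frame 3: OPEN (3+0=3). Cumulative: 30
Frame 4: STRIKE. 10 + next two rolls (8+1) = 19. Cumulative: 49
Frame 5: OPEN (8+1=9). Cumulative: 58
Frame 6: SPARE (9+1=10). 10 + next roll (0) = 10. Cumulative: 68
Frame 7: OPEN (0+6=6). Cumulative: 74
Frame 8: OPEN (1+8=9). Cumulative: 83
Frame 9: SPARE (2+8=10). 10 + next roll (8) = 18. Cumulative: 101
Frame 10: SPARE. Sum of all frame-10 rolls (8+2+8) = 18. Cumulative: 119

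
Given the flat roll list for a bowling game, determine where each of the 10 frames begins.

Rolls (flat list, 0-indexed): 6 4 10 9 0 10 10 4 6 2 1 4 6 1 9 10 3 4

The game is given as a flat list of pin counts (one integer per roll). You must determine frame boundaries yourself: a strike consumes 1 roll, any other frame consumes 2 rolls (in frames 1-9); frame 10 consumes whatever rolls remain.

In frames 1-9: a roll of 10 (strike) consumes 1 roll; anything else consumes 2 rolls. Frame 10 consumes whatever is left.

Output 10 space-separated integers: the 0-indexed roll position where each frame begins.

Frame 1 starts at roll index 0: rolls=6,4 (sum=10), consumes 2 rolls
Frame 2 starts at roll index 2: roll=10 (strike), consumes 1 roll
Frame 3 starts at roll index 3: rolls=9,0 (sum=9), consumes 2 rolls
Frame 4 starts at roll index 5: roll=10 (strike), consumes 1 roll
Frame 5 starts at roll index 6: roll=10 (strike), consumes 1 roll
Frame 6 starts at roll index 7: rolls=4,6 (sum=10), consumes 2 rolls
Frame 7 starts at roll index 9: rolls=2,1 (sum=3), consumes 2 rolls
Frame 8 starts at roll index 11: rolls=4,6 (sum=10), consumes 2 rolls
Frame 9 starts at roll index 13: rolls=1,9 (sum=10), consumes 2 rolls
Frame 10 starts at roll index 15: 3 remaining rolls

Answer: 0 2 3 5 6 7 9 11 13 15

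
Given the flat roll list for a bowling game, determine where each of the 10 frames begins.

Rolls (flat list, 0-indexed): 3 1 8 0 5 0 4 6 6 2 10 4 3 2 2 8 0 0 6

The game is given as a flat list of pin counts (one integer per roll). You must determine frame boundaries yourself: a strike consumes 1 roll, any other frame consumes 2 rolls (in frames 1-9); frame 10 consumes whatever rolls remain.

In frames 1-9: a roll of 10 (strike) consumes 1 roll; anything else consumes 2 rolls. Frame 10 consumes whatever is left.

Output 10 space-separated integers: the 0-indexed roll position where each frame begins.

Answer: 0 2 4 6 8 10 11 13 15 17

Derivation:
Frame 1 starts at roll index 0: rolls=3,1 (sum=4), consumes 2 rolls
Frame 2 starts at roll index 2: rolls=8,0 (sum=8), consumes 2 rolls
Frame 3 starts at roll index 4: rolls=5,0 (sum=5), consumes 2 rolls
Frame 4 starts at roll index 6: rolls=4,6 (sum=10), consumes 2 rolls
Frame 5 starts at roll index 8: rolls=6,2 (sum=8), consumes 2 rolls
Frame 6 starts at roll index 10: roll=10 (strike), consumes 1 roll
Frame 7 starts at roll index 11: rolls=4,3 (sum=7), consumes 2 rolls
Frame 8 starts at roll index 13: rolls=2,2 (sum=4), consumes 2 rolls
Frame 9 starts at roll index 15: rolls=8,0 (sum=8), consumes 2 rolls
Frame 10 starts at roll index 17: 2 remaining rolls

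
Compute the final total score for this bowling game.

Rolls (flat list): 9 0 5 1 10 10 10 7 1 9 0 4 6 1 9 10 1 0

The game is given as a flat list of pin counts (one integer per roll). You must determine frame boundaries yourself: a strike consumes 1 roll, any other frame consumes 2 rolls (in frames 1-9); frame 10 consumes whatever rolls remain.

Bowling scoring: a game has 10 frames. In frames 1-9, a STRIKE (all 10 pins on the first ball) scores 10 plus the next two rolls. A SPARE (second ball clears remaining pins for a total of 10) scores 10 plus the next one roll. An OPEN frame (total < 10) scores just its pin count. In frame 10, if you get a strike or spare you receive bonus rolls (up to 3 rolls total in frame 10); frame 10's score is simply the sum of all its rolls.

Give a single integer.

Answer: 149

Derivation:
Frame 1: OPEN (9+0=9). Cumulative: 9
Frame 2: OPEN (5+1=6). Cumulative: 15
Frame 3: STRIKE. 10 + next two rolls (10+10) = 30. Cumulative: 45
Frame 4: STRIKE. 10 + next two rolls (10+7) = 27. Cumulative: 72
Frame 5: STRIKE. 10 + next two rolls (7+1) = 18. Cumulative: 90
Frame 6: OPEN (7+1=8). Cumulative: 98
Frame 7: OPEN (9+0=9). Cumulative: 107
Frame 8: SPARE (4+6=10). 10 + next roll (1) = 11. Cumulative: 118
Frame 9: SPARE (1+9=10). 10 + next roll (10) = 20. Cumulative: 138
Frame 10: STRIKE. Sum of all frame-10 rolls (10+1+0) = 11. Cumulative: 149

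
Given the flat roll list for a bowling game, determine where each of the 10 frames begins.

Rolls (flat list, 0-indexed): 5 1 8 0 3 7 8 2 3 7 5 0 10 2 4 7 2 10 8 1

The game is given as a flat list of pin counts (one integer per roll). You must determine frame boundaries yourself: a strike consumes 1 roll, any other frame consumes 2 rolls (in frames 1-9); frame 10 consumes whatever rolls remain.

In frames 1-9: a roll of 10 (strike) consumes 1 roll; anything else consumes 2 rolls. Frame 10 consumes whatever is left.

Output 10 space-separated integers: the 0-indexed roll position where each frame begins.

Frame 1 starts at roll index 0: rolls=5,1 (sum=6), consumes 2 rolls
Frame 2 starts at roll index 2: rolls=8,0 (sum=8), consumes 2 rolls
Frame 3 starts at roll index 4: rolls=3,7 (sum=10), consumes 2 rolls
Frame 4 starts at roll index 6: rolls=8,2 (sum=10), consumes 2 rolls
Frame 5 starts at roll index 8: rolls=3,7 (sum=10), consumes 2 rolls
Frame 6 starts at roll index 10: rolls=5,0 (sum=5), consumes 2 rolls
Frame 7 starts at roll index 12: roll=10 (strike), consumes 1 roll
Frame 8 starts at roll index 13: rolls=2,4 (sum=6), consumes 2 rolls
Frame 9 starts at roll index 15: rolls=7,2 (sum=9), consumes 2 rolls
Frame 10 starts at roll index 17: 3 remaining rolls

Answer: 0 2 4 6 8 10 12 13 15 17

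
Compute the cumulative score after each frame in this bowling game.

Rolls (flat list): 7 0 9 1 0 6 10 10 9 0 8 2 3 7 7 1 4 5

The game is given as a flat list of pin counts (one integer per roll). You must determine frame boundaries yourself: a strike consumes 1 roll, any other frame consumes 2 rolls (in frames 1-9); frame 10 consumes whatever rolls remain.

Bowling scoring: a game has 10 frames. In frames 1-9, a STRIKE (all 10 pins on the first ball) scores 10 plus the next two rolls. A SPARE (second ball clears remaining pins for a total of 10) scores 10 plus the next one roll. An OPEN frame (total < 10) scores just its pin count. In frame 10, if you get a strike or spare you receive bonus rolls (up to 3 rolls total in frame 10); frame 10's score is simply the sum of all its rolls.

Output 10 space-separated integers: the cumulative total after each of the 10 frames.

Frame 1: OPEN (7+0=7). Cumulative: 7
Frame 2: SPARE (9+1=10). 10 + next roll (0) = 10. Cumulative: 17
Frame 3: OPEN (0+6=6). Cumulative: 23
Frame 4: STRIKE. 10 + next two rolls (10+9) = 29. Cumulative: 52
Frame 5: STRIKE. 10 + next two rolls (9+0) = 19. Cumulative: 71
Frame 6: OPEN (9+0=9). Cumulative: 80
Frame 7: SPARE (8+2=10). 10 + next roll (3) = 13. Cumulative: 93
Frame 8: SPARE (3+7=10). 10 + next roll (7) = 17. Cumulative: 110
Frame 9: OPEN (7+1=8). Cumulative: 118
Frame 10: OPEN. Sum of all frame-10 rolls (4+5) = 9. Cumulative: 127

Answer: 7 17 23 52 71 80 93 110 118 127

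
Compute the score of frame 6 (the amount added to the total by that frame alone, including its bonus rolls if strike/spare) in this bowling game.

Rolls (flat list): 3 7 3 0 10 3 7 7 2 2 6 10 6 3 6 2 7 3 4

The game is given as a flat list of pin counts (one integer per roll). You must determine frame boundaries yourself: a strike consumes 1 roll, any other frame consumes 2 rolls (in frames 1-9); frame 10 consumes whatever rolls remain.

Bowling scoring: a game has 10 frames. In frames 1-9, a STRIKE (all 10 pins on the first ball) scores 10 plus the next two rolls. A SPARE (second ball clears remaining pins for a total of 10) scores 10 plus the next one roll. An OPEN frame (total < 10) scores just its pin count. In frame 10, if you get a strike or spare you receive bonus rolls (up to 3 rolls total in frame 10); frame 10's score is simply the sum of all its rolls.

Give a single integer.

Answer: 8

Derivation:
Frame 1: SPARE (3+7=10). 10 + next roll (3) = 13. Cumulative: 13
Frame 2: OPEN (3+0=3). Cumulative: 16
Frame 3: STRIKE. 10 + next two rolls (3+7) = 20. Cumulative: 36
Frame 4: SPARE (3+7=10). 10 + next roll (7) = 17. Cumulative: 53
Frame 5: OPEN (7+2=9). Cumulative: 62
Frame 6: OPEN (2+6=8). Cumulative: 70
Frame 7: STRIKE. 10 + next two rolls (6+3) = 19. Cumulative: 89
Frame 8: OPEN (6+3=9). Cumulative: 98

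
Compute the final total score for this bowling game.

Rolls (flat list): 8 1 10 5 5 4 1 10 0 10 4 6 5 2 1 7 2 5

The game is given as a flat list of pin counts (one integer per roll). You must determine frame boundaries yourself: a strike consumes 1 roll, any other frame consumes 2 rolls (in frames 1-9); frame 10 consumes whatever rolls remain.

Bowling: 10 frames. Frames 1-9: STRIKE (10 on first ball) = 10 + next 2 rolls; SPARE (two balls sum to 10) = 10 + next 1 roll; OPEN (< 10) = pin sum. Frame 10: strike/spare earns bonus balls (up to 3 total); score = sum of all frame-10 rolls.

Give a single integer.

Frame 1: OPEN (8+1=9). Cumulative: 9
Frame 2: STRIKE. 10 + next two rolls (5+5) = 20. Cumulative: 29
Frame 3: SPARE (5+5=10). 10 + next roll (4) = 14. Cumulative: 43
Frame 4: OPEN (4+1=5). Cumulative: 48
Frame 5: STRIKE. 10 + next two rolls (0+10) = 20. Cumulative: 68
Frame 6: SPARE (0+10=10). 10 + next roll (4) = 14. Cumulative: 82
Frame 7: SPARE (4+6=10). 10 + next roll (5) = 15. Cumulative: 97
Frame 8: OPEN (5+2=7). Cumulative: 104
Frame 9: OPEN (1+7=8). Cumulative: 112
Frame 10: OPEN. Sum of all frame-10 rolls (2+5) = 7. Cumulative: 119

Answer: 119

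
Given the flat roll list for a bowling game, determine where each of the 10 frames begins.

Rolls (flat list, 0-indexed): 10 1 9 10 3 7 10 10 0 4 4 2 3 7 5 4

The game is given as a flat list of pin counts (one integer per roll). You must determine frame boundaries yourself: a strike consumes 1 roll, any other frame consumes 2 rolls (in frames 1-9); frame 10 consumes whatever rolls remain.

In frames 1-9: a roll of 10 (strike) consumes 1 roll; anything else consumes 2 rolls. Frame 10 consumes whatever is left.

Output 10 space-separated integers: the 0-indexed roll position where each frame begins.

Answer: 0 1 3 4 6 7 8 10 12 14

Derivation:
Frame 1 starts at roll index 0: roll=10 (strike), consumes 1 roll
Frame 2 starts at roll index 1: rolls=1,9 (sum=10), consumes 2 rolls
Frame 3 starts at roll index 3: roll=10 (strike), consumes 1 roll
Frame 4 starts at roll index 4: rolls=3,7 (sum=10), consumes 2 rolls
Frame 5 starts at roll index 6: roll=10 (strike), consumes 1 roll
Frame 6 starts at roll index 7: roll=10 (strike), consumes 1 roll
Frame 7 starts at roll index 8: rolls=0,4 (sum=4), consumes 2 rolls
Frame 8 starts at roll index 10: rolls=4,2 (sum=6), consumes 2 rolls
Frame 9 starts at roll index 12: rolls=3,7 (sum=10), consumes 2 rolls
Frame 10 starts at roll index 14: 2 remaining rolls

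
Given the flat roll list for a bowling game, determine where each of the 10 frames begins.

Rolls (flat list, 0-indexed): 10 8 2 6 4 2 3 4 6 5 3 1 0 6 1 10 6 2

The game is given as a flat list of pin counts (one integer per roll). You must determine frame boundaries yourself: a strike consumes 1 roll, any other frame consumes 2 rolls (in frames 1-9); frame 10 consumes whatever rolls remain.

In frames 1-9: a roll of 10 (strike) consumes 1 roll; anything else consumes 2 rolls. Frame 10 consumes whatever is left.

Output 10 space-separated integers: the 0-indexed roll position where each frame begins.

Frame 1 starts at roll index 0: roll=10 (strike), consumes 1 roll
Frame 2 starts at roll index 1: rolls=8,2 (sum=10), consumes 2 rolls
Frame 3 starts at roll index 3: rolls=6,4 (sum=10), consumes 2 rolls
Frame 4 starts at roll index 5: rolls=2,3 (sum=5), consumes 2 rolls
Frame 5 starts at roll index 7: rolls=4,6 (sum=10), consumes 2 rolls
Frame 6 starts at roll index 9: rolls=5,3 (sum=8), consumes 2 rolls
Frame 7 starts at roll index 11: rolls=1,0 (sum=1), consumes 2 rolls
Frame 8 starts at roll index 13: rolls=6,1 (sum=7), consumes 2 rolls
Frame 9 starts at roll index 15: roll=10 (strike), consumes 1 roll
Frame 10 starts at roll index 16: 2 remaining rolls

Answer: 0 1 3 5 7 9 11 13 15 16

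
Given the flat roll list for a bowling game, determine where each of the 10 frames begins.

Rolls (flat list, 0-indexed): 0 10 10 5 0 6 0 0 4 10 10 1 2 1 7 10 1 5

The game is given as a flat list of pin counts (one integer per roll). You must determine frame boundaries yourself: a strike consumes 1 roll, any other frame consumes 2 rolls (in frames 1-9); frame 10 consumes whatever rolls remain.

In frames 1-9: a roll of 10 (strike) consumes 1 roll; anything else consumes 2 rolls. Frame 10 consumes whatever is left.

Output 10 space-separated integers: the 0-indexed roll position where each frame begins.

Frame 1 starts at roll index 0: rolls=0,10 (sum=10), consumes 2 rolls
Frame 2 starts at roll index 2: roll=10 (strike), consumes 1 roll
Frame 3 starts at roll index 3: rolls=5,0 (sum=5), consumes 2 rolls
Frame 4 starts at roll index 5: rolls=6,0 (sum=6), consumes 2 rolls
Frame 5 starts at roll index 7: rolls=0,4 (sum=4), consumes 2 rolls
Frame 6 starts at roll index 9: roll=10 (strike), consumes 1 roll
Frame 7 starts at roll index 10: roll=10 (strike), consumes 1 roll
Frame 8 starts at roll index 11: rolls=1,2 (sum=3), consumes 2 rolls
Frame 9 starts at roll index 13: rolls=1,7 (sum=8), consumes 2 rolls
Frame 10 starts at roll index 15: 3 remaining rolls

Answer: 0 2 3 5 7 9 10 11 13 15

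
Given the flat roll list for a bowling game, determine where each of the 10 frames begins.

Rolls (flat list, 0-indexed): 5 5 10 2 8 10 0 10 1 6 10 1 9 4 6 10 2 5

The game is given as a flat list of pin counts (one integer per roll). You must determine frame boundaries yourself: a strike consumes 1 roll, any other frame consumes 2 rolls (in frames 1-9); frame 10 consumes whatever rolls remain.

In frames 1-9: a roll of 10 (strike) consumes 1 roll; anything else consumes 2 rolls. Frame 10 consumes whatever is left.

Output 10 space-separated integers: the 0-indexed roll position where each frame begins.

Answer: 0 2 3 5 6 8 10 11 13 15

Derivation:
Frame 1 starts at roll index 0: rolls=5,5 (sum=10), consumes 2 rolls
Frame 2 starts at roll index 2: roll=10 (strike), consumes 1 roll
Frame 3 starts at roll index 3: rolls=2,8 (sum=10), consumes 2 rolls
Frame 4 starts at roll index 5: roll=10 (strike), consumes 1 roll
Frame 5 starts at roll index 6: rolls=0,10 (sum=10), consumes 2 rolls
Frame 6 starts at roll index 8: rolls=1,6 (sum=7), consumes 2 rolls
Frame 7 starts at roll index 10: roll=10 (strike), consumes 1 roll
Frame 8 starts at roll index 11: rolls=1,9 (sum=10), consumes 2 rolls
Frame 9 starts at roll index 13: rolls=4,6 (sum=10), consumes 2 rolls
Frame 10 starts at roll index 15: 3 remaining rolls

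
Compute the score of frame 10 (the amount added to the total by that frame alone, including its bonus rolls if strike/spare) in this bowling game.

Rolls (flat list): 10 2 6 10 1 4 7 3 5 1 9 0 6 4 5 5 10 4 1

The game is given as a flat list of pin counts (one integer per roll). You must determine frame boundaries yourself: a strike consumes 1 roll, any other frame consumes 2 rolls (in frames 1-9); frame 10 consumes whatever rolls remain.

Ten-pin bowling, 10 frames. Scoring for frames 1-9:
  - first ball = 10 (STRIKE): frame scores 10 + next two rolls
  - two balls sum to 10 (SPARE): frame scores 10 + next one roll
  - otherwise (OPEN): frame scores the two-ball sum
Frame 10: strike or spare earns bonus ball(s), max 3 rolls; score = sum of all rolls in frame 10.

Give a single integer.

Answer: 15

Derivation:
Frame 1: STRIKE. 10 + next two rolls (2+6) = 18. Cumulative: 18
Frame 2: OPEN (2+6=8). Cumulative: 26
Frame 3: STRIKE. 10 + next two rolls (1+4) = 15. Cumulative: 41
Frame 4: OPEN (1+4=5). Cumulative: 46
Frame 5: SPARE (7+3=10). 10 + next roll (5) = 15. Cumulative: 61
Frame 6: OPEN (5+1=6). Cumulative: 67
Frame 7: OPEN (9+0=9). Cumulative: 76
Frame 8: SPARE (6+4=10). 10 + next roll (5) = 15. Cumulative: 91
Frame 9: SPARE (5+5=10). 10 + next roll (10) = 20. Cumulative: 111
Frame 10: STRIKE. Sum of all frame-10 rolls (10+4+1) = 15. Cumulative: 126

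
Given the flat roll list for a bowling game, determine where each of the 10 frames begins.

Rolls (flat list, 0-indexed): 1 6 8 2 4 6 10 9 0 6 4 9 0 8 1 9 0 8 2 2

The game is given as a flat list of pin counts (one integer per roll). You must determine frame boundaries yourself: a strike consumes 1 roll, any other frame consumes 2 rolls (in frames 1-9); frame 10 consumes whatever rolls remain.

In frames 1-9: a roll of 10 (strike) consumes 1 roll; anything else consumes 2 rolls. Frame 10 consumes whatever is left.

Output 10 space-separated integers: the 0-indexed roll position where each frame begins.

Answer: 0 2 4 6 7 9 11 13 15 17

Derivation:
Frame 1 starts at roll index 0: rolls=1,6 (sum=7), consumes 2 rolls
Frame 2 starts at roll index 2: rolls=8,2 (sum=10), consumes 2 rolls
Frame 3 starts at roll index 4: rolls=4,6 (sum=10), consumes 2 rolls
Frame 4 starts at roll index 6: roll=10 (strike), consumes 1 roll
Frame 5 starts at roll index 7: rolls=9,0 (sum=9), consumes 2 rolls
Frame 6 starts at roll index 9: rolls=6,4 (sum=10), consumes 2 rolls
Frame 7 starts at roll index 11: rolls=9,0 (sum=9), consumes 2 rolls
Frame 8 starts at roll index 13: rolls=8,1 (sum=9), consumes 2 rolls
Frame 9 starts at roll index 15: rolls=9,0 (sum=9), consumes 2 rolls
Frame 10 starts at roll index 17: 3 remaining rolls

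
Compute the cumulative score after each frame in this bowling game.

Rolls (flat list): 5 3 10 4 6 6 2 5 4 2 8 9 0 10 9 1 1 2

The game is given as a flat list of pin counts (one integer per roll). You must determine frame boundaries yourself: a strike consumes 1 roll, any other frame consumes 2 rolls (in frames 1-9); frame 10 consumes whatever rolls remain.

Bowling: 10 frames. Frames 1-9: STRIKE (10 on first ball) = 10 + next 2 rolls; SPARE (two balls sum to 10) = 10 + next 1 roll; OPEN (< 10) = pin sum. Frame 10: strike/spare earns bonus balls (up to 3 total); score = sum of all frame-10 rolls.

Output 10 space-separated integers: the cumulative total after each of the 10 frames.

Frame 1: OPEN (5+3=8). Cumulative: 8
Frame 2: STRIKE. 10 + next two rolls (4+6) = 20. Cumulative: 28
Frame 3: SPARE (4+6=10). 10 + next roll (6) = 16. Cumulative: 44
Frame 4: OPEN (6+2=8). Cumulative: 52
Frame 5: OPEN (5+4=9). Cumulative: 61
Frame 6: SPARE (2+8=10). 10 + next roll (9) = 19. Cumulative: 80
Frame 7: OPEN (9+0=9). Cumulative: 89
Frame 8: STRIKE. 10 + next two rolls (9+1) = 20. Cumulative: 109
Frame 9: SPARE (9+1=10). 10 + next roll (1) = 11. Cumulative: 120
Frame 10: OPEN. Sum of all frame-10 rolls (1+2) = 3. Cumulative: 123

Answer: 8 28 44 52 61 80 89 109 120 123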